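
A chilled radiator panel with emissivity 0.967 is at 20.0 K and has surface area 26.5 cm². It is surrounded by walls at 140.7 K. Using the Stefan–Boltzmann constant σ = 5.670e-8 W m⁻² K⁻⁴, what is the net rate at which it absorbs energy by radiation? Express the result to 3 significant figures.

Net gain ≈ 0.0569 W

Area A = 26.5 cm² = 2.65×10⁻³ m².
Net radiated power P_net = εσA(T⁴ − T₀⁴) = 0.967×5.670×10⁻⁸×2.65×10⁻³×(20.0⁴ − 140.7⁴).
T⁴ − T₀⁴ = 1.60000×10⁵ − 3.91901×10⁸ = -3.91741×10⁸ K⁴, so P_net = -0.0569 W — negative, meaning a net gain of 0.0569 W.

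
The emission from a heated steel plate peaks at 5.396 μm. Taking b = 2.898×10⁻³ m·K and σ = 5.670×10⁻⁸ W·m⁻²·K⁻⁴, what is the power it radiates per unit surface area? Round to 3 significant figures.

I ≈ 4.72×10³ W/m²

Wien's law: T = b/λ_max = 2.898×10⁻³/5.396×10⁻⁶ = 537.064 K.
Then I = σT⁴ = 5.670×10⁻⁸×(537.064)⁴ = 4.72×10³ W/m².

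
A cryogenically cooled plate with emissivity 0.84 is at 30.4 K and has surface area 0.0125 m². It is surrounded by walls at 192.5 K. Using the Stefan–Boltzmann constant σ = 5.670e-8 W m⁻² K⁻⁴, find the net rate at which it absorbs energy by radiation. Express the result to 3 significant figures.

Net gain ≈ 0.817 W

Area A = 0.0125 m².
Net radiated power P_net = εσA(T⁴ − T₀⁴) = 0.84×5.670×10⁻⁸×0.0125×(30.4⁴ − 192.5⁴).
T⁴ − T₀⁴ = 8.54072×10⁵ − 1.37317×10⁹ = -1.37232×10⁹ K⁴, so P_net = -0.817 W — negative, meaning a net gain of 0.817 W.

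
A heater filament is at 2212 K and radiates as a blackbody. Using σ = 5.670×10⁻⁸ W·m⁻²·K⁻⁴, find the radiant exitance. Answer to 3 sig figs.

I ≈ 1.36×10⁶ W/m²

Stefan–Boltzmann: I = σT⁴ = 5.670×10⁻⁸ × (2212)⁴ = 1.36×10⁶ W/m².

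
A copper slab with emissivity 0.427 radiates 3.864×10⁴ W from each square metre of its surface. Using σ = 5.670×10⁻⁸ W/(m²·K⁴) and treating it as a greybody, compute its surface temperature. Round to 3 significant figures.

I = εσT⁴, so T = (I/εσ)^(1/4) = (3.864×10⁴/(0.427×5.670×10⁻⁸))^(1/4) = 1.12×10³ K.

T ≈ 1.12×10³ K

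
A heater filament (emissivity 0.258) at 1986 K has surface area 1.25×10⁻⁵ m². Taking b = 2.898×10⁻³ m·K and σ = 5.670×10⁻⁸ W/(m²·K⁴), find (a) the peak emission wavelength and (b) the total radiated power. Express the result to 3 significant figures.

λ_max ≈ 1.46×10³ nm; P ≈ 2.84 W

(a) λ_max = b/T = 2.898×10⁻³/1986 = 1.459×10⁻⁶ m = 1.46×10³ nm.
Area A = 1.25×10⁻⁵ m².
(b) P = εσAT⁴ = 0.258×5.670×10⁻⁸×1.25×10⁻⁵×(1986)⁴ = 2.84 W.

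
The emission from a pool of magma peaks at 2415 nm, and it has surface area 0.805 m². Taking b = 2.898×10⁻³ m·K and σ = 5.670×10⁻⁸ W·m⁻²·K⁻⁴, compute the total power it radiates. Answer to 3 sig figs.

P ≈ 9.46×10⁴ W

Wien's law: T = b/λ_max = 2.898×10⁻³/2.415×10⁻⁶ = 1200.00 K.
Area A = 0.805 m².
Then P = σAT⁴ = 5.670×10⁻⁸×0.805×(1200.00)⁴ = 9.46×10⁴ W.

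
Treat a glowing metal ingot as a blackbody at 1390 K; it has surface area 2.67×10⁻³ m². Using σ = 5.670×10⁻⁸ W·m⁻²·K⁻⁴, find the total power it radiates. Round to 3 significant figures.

P ≈ 565 W

Area A = 2.67×10⁻³ m².
P = σAT⁴ = 5.670×10⁻⁸ × 2.67×10⁻³ × (1390)⁴ = 565 W.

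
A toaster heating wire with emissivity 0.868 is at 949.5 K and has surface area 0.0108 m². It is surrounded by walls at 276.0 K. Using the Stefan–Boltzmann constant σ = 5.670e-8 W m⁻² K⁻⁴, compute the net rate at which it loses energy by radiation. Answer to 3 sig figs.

Net loss ≈ 429 W

Area A = 0.0108 m².
Net radiated power P_net = εσA(T⁴ − T₀⁴) = 0.868×5.670×10⁻⁸×0.0108×(949.5⁴ − 276.0⁴).
T⁴ − T₀⁴ = 8.12793×10¹¹ − 5.80278×10⁹ = 8.06990×10¹¹ K⁴, so P_net = 429 W.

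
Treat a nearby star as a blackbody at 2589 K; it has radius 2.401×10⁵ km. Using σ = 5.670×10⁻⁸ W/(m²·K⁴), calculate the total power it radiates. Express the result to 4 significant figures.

P ≈ 1.845×10²⁴ W

Surface area A = 4πR² = 4π(2.401×10⁸ m)² = 7.24426×10¹⁷ m².
P = σAT⁴ = 5.670×10⁻⁸ × 7.24426×10¹⁷ × (2589)⁴ = 1.845×10²⁴ W.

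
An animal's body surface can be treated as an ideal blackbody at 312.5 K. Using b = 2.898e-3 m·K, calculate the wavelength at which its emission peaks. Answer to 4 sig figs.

λ_max ≈ 9.274 μm

Wien's displacement law: λ_max = b/T = (2.898×10⁻³ m·K)/(312.5 K) = 9.2736×10⁻⁶ m.
That is 9.274 μm, in the infrared range.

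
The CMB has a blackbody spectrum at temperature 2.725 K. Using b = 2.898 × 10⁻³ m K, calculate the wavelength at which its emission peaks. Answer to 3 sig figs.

Wien's displacement law: λ_max = b/T = (2.898×10⁻³ m·K)/(2.725 K) = 1.063×10⁻³ m.
That is 1.06 mm, in the microwave range.

λ_max ≈ 1.06 mm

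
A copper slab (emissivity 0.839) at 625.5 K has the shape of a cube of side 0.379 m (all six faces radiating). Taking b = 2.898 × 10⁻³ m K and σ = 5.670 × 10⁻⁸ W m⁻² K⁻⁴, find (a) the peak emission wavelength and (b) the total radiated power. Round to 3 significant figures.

λ_max ≈ 4.63 μm; P ≈ 6.28×10³ W

(a) λ_max = b/T = 2.898×10⁻³/625.5 = 4.633×10⁻⁶ m = 4.63 μm.
Area A = 6s² = 6×(0.379 m)² = 0.861846 m².
(b) P = εσAT⁴ = 0.839×5.670×10⁻⁸×0.861846×(625.5)⁴ = 6.28×10³ W.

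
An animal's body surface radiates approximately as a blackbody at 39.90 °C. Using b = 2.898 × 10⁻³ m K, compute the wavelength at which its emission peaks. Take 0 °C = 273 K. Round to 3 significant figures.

T = 39.90 °C + 273 = 312.90 K.
Wien's displacement law: λ_max = b/T = (2.898×10⁻³ m·K)/(312.90 K) = 9.262×10⁻⁶ m.
That is 9.26 μm, in the infrared range.

λ_max ≈ 9.26 μm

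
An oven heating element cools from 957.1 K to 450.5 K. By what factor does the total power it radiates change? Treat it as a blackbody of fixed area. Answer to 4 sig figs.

P ∝ T⁴, so P₂/P₁ = (T₂/T₁)⁴ = (450.5/957.1)⁴ = (0.470693)⁴ = 0.04909.

P₂/P₁ ≈ 0.04909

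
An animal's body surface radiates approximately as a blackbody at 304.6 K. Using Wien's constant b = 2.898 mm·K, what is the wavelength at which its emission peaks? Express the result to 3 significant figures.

Wien's displacement law: λ_max = b/T = (2.898×10⁻³ m·K)/(304.6 K) = 9.514×10⁻⁶ m.
That is 9.51 μm, in the infrared range.

λ_max ≈ 9.51 μm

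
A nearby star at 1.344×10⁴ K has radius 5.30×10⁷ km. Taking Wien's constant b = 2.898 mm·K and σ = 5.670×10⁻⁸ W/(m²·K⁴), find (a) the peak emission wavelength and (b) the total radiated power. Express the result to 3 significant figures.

(a) λ_max = b/T = 2.898×10⁻³/1.344×10⁴ = 2.156×10⁻⁷ m = 216 nm.
Surface area A = 4πR² = 4π(5.30×10¹⁰ m)² = 3.52989×10²² m².
(b) P = σAT⁴ = 5.670×10⁻⁸×3.52989×10²²×(1.344×10⁴)⁴ = 6.53×10³¹ W.

λ_max ≈ 216 nm; P ≈ 6.53×10³¹ W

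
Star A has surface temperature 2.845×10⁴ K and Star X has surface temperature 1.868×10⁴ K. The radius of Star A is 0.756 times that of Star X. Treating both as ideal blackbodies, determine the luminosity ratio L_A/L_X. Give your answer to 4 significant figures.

L_A/L_X ≈ 3.075

L ∝ R²T⁴, so L_A/L_X = (R_A/R_X)²(T_A/T_X)⁴ = (0.756)² × (2.845×10⁴/1.868×10⁴)⁴ = 0.571536 × 5.38049 = 3.075.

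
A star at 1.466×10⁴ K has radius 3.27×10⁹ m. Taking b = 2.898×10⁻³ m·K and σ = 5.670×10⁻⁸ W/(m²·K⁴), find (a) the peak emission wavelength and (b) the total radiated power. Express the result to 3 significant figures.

(a) λ_max = b/T = 2.898×10⁻³/1.466×10⁴ = 1.977×10⁻⁷ m = 198 nm.
Surface area A = 4πR² = 4π(3.27×10⁹ m)² = 1.34371×10²⁰ m².
(b) P = σAT⁴ = 5.670×10⁻⁸×1.34371×10²⁰×(1.466×10⁴)⁴ = 3.52×10²⁹ W.

λ_max ≈ 198 nm; P ≈ 3.52×10²⁹ W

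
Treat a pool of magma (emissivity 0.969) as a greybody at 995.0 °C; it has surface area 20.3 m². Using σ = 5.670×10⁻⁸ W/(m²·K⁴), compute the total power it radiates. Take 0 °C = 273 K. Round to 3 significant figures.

P ≈ 2.88×10⁶ W

T = 995.0 °C + 273 = 1268.0 K.
Area A = 20.3 m².
P = εσAT⁴ = 0.969 × 5.670×10⁻⁸ × 20.3 × (1268.0)⁴ = 2.88×10⁶ W.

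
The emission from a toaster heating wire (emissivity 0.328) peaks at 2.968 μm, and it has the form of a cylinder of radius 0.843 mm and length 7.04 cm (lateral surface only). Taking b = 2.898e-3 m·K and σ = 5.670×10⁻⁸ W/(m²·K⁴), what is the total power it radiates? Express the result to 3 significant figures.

Wien's law: T = b/λ_max = 2.898×10⁻³/2.968×10⁻⁶ = 976.415 K.
Lateral area A = 2πrL = 2π×8.43×10⁻⁴×0.0704 = 3.72889×10⁻⁴ m².
Then P = εσAT⁴ = 0.328×5.670×10⁻⁸×3.72889×10⁻⁴×(976.415)⁴ = 6.30 W.

P ≈ 6.30 W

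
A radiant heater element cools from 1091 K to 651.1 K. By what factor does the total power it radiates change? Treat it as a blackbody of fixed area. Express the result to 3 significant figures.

P ∝ T⁴, so P₂/P₁ = (T₂/T₁)⁴ = (651.1/1091)⁴ = (0.596792)⁴ = 0.127.

P₂/P₁ ≈ 0.127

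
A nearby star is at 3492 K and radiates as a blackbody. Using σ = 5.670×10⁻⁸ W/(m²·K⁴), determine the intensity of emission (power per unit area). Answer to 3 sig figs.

I ≈ 8.43×10⁶ W/m²

Stefan–Boltzmann: I = σT⁴ = 5.670×10⁻⁸ × (3492)⁴ = 8.43×10⁶ W/m².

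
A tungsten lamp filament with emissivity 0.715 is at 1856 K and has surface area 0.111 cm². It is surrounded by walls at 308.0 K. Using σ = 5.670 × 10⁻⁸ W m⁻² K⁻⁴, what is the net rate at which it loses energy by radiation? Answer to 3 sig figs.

Area A = 0.111 cm² = 1.11×10⁻⁵ m².
Net radiated power P_net = εσA(T⁴ − T₀⁴) = 0.715×5.670×10⁻⁸×1.11×10⁻⁵×(1856⁴ − 308.0⁴).
T⁴ − T₀⁴ = 1.18662×10¹³ − 8.99918×10⁹ = 1.18572×10¹³ K⁴, so P_net = 5.34 W.

Net loss ≈ 5.34 W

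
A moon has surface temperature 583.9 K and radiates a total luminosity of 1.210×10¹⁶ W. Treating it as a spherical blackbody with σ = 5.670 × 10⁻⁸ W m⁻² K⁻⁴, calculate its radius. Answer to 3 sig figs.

R ≈ 3.82×10⁵ m

L = 4πR²σT⁴ ⇒ R = √(L/(4πσT⁴)).
σT⁴ = 6590.78 W/m², so R = √(1.210×10¹⁶/(4π×6590.78)) = 3.82×10⁵ m.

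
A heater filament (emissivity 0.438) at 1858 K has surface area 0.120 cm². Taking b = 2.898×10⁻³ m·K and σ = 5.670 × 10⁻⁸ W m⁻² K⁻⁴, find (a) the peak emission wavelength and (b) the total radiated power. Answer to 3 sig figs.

λ_max ≈ 1.56 μm; P ≈ 3.55 W

(a) λ_max = b/T = 2.898×10⁻³/1858 = 1.560×10⁻⁶ m = 1.56 μm.
Area A = 0.120 cm² = 1.20×10⁻⁵ m².
(b) P = εσAT⁴ = 0.438×5.670×10⁻⁸×1.20×10⁻⁵×(1858)⁴ = 3.55 W.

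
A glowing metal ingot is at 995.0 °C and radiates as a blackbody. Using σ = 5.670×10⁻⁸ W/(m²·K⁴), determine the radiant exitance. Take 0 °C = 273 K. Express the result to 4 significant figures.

T = 995.0 °C + 273 = 1268.0 K.
Stefan–Boltzmann: I = σT⁴ = 5.670×10⁻⁸ × (1268.0)⁴ = 1.466×10⁵ W/m².

I ≈ 1.466×10⁵ W/m²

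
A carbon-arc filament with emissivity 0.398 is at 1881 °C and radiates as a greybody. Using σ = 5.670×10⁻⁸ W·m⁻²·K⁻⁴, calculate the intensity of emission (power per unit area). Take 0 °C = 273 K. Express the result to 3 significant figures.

I ≈ 4.86×10⁵ W/m²

T = 1881 °C + 273 = 2154 K.
Stefan–Boltzmann: I = εσT⁴ = 0.398 × 5.670×10⁻⁸ × (2154)⁴ = 4.86×10⁵ W/m².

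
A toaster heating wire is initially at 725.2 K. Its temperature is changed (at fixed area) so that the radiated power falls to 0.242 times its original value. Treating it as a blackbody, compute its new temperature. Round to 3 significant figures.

P ∝ T⁴, so T₂/T₁ = (P₂/P₁)^(1/4) = (0.242)^(1/4) = 0.701381.
T₂ = 725.2 × 0.701381 = 509 K.

T₂ ≈ 509 K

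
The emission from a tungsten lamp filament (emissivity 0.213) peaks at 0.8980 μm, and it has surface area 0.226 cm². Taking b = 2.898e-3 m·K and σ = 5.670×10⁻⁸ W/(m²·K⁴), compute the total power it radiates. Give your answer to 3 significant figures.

P ≈ 29.6 W

Wien's law: T = b/λ_max = 2.898×10⁻³/8.980×10⁻⁷ = 3227.17 K.
Area A = 0.226 cm² = 2.26×10⁻⁵ m².
Then P = εσAT⁴ = 0.213×5.670×10⁻⁸×2.26×10⁻⁵×(3227.17)⁴ = 29.6 W.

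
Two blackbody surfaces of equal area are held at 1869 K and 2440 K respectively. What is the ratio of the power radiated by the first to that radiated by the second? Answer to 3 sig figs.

With equal areas, P₁/P₂ = (T₁/T₂)⁴ = (1869/2440)⁴ = 0.344.

P₁/P₂ ≈ 0.344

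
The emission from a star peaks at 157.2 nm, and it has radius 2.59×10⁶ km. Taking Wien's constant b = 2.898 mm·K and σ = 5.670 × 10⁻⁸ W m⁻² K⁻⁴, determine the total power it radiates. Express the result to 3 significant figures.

P ≈ 5.52×10²⁹ W

Wien's law: T = b/λ_max = 2.898×10⁻³/1.572×10⁻⁷ = 18435.1 K.
Surface area A = 4πR² = 4π(2.59×10⁹ m)² = 8.42965×10¹⁹ m².
Then P = σAT⁴ = 5.670×10⁻⁸×8.42965×10¹⁹×(18435.1)⁴ = 5.52×10²⁹ W.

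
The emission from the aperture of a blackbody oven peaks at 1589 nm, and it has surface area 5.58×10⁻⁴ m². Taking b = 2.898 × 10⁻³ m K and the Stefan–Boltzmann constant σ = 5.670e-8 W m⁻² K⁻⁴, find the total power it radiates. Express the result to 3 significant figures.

P ≈ 350 W

Wien's law: T = b/λ_max = 2.898×10⁻³/1.589×10⁻⁶ = 1823.79 K.
Area A = 5.58×10⁻⁴ m².
Then P = σAT⁴ = 5.670×10⁻⁸×5.58×10⁻⁴×(1823.79)⁴ = 350 W.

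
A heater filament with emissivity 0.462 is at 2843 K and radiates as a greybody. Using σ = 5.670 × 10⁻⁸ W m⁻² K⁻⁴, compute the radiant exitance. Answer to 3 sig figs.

I ≈ 1.71×10⁶ W/m²

Stefan–Boltzmann: I = εσT⁴ = 0.462 × 5.670×10⁻⁸ × (2843)⁴ = 1.71×10⁶ W/m².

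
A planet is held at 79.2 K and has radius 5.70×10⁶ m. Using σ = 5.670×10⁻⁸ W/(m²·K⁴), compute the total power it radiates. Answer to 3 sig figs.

Surface area A = 4πR² = 4π(5.70×10⁶ m)² = 4.08281×10¹⁴ m².
P = σAT⁴ = 5.670×10⁻⁸ × 4.08281×10¹⁴ × (79.2)⁴ = 9.11×10¹⁴ W.

P ≈ 9.11×10¹⁴ W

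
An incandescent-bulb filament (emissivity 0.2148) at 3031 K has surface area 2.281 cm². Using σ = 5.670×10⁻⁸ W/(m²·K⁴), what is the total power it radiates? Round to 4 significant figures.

Area A = 2.281 cm² = 2.281×10⁻⁴ m².
P = εσAT⁴ = 0.2148 × 5.670×10⁻⁸ × 2.281×10⁻⁴ × (3031)⁴ = 234.5 W.

P ≈ 234.5 W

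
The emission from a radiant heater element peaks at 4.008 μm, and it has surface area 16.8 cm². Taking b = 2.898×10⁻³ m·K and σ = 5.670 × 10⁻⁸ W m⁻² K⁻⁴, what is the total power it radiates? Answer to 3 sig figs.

P ≈ 26.0 W

Wien's law: T = b/λ_max = 2.898×10⁻³/4.008×10⁻⁶ = 723.054 K.
Area A = 16.8 cm² = 1.68×10⁻³ m².
Then P = σAT⁴ = 5.670×10⁻⁸×1.68×10⁻³×(723.054)⁴ = 26.0 W.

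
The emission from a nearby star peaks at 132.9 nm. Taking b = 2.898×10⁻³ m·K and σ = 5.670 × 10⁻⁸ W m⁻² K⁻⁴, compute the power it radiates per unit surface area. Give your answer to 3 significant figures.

I ≈ 1.28×10¹⁰ W/m²

Wien's law: T = b/λ_max = 2.898×10⁻³/1.329×10⁻⁷ = 21805.9 K.
Then I = σT⁴ = 5.670×10⁻⁸×(21805.9)⁴ = 1.28×10¹⁰ W/m².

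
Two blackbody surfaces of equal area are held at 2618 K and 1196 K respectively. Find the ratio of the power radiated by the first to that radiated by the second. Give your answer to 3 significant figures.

P₁/P₂ ≈ 23.0

With equal areas, P₁/P₂ = (T₁/T₂)⁴ = (2618/1196)⁴ = 23.0.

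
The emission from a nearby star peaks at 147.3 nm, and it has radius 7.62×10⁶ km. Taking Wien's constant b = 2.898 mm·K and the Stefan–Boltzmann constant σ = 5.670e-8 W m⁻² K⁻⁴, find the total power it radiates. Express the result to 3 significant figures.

Wien's law: T = b/λ_max = 2.898×10⁻³/1.473×10⁻⁷ = 19674.1 K.
Surface area A = 4πR² = 4π(7.62×10⁹ m)² = 7.29659×10²⁰ m².
Then P = σAT⁴ = 5.670×10⁻⁸×7.29659×10²⁰×(19674.1)⁴ = 6.20×10³⁰ W.

P ≈ 6.20×10³⁰ W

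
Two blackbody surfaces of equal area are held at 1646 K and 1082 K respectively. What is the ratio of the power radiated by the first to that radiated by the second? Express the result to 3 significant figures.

With equal areas, P₁/P₂ = (T₁/T₂)⁴ = (1646/1082)⁴ = 5.36.

P₁/P₂ ≈ 5.36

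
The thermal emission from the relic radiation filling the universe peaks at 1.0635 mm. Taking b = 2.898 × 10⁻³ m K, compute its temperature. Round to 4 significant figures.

Wien's law gives T = b/λ_max = (2.898×10⁻³ m·K)/(1.0635×10⁻³ m) = 2.725 K.

T ≈ 2.725 K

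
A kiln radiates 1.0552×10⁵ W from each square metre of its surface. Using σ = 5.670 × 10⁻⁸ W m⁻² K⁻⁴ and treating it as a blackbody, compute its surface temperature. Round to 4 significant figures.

T ≈ 1168 K

I = σT⁴, so T = (I/σ)^(1/4) = (1.0552×10⁵/(5.670×10⁻⁸))^(1/4) = 1168 K.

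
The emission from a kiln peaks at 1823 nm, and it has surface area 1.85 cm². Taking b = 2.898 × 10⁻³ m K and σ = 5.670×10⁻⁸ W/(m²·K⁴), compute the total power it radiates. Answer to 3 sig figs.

P ≈ 67.0 W

Wien's law: T = b/λ_max = 2.898×10⁻³/1.823×10⁻⁶ = 1589.69 K.
Area A = 1.85 cm² = 1.85×10⁻⁴ m².
Then P = σAT⁴ = 5.670×10⁻⁸×1.85×10⁻⁴×(1589.69)⁴ = 67.0 W.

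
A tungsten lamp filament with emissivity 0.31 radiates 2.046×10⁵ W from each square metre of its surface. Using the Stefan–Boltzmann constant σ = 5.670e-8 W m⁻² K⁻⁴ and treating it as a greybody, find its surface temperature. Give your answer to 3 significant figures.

I = εσT⁴, so T = (I/εσ)^(1/4) = (2.046×10⁵/(0.31×5.670×10⁻⁸))^(1/4) = 1.85×10³ K.

T ≈ 1.85×10³ K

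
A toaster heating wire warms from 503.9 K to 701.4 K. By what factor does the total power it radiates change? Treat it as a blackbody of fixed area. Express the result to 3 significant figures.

P₂/P₁ ≈ 3.75

P ∝ T⁴, so P₂/P₁ = (T₂/T₁)⁴ = (701.4/503.9)⁴ = (1.39194)⁴ = 3.75.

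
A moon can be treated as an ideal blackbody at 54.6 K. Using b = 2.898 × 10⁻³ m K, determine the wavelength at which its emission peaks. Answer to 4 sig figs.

λ_max ≈ 53.08 μm

Wien's displacement law: λ_max = b/T = (2.898×10⁻³ m·K)/(54.6 K) = 5.3077×10⁻⁵ m.
That is 53.08 μm, in the infrared range.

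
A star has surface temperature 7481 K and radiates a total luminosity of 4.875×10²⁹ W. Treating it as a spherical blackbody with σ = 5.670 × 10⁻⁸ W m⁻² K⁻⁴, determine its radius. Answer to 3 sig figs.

L = 4πR²σT⁴ ⇒ R = √(L/(4πσT⁴)).
σT⁴ = 1.77591×10⁸ W/m², so R = √(4.875×10²⁹/(4π×1.77591×10⁸)) = 1.48×10¹⁰ m.

R ≈ 1.48×10¹⁰ m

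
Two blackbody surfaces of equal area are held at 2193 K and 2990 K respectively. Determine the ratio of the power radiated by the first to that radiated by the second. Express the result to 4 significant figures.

P₁/P₂ ≈ 0.2894

With equal areas, P₁/P₂ = (T₁/T₂)⁴ = (2193/2990)⁴ = 0.2894.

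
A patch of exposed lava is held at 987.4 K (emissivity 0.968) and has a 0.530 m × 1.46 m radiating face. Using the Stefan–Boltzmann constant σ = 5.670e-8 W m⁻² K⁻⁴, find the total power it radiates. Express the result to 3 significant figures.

Area A = 0.530 × 1.46 = 0.7738 m².
P = εσAT⁴ = 0.968 × 5.670×10⁻⁸ × 0.7738 × (987.4)⁴ = 4.04×10⁴ W.

P ≈ 4.04×10⁴ W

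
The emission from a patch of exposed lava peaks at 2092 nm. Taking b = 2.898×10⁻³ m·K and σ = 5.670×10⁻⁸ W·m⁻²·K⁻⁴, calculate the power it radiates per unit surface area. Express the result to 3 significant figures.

Wien's law: T = b/λ_max = 2.898×10⁻³/2.092×10⁻⁶ = 1385.28 K.
Then I = σT⁴ = 5.670×10⁻⁸×(1385.28)⁴ = 2.09×10⁵ W/m².

I ≈ 2.09×10⁵ W/m²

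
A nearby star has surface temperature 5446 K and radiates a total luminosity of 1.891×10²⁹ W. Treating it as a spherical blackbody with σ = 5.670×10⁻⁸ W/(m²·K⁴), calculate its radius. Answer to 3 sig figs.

L = 4πR²σT⁴ ⇒ R = √(L/(4πσT⁴)).
σT⁴ = 4.98762×10⁷ W/m², so R = √(1.891×10²⁹/(4π×4.98762×10⁷)) = 1.74×10¹⁰ m.

R ≈ 1.74×10¹⁰ m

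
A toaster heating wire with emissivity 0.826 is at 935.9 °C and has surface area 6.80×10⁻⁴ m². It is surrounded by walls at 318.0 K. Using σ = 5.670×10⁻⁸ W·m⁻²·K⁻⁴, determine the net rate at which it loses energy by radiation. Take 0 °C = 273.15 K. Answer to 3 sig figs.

T = 935.9 °C + 273.15 = 1209.05 K.
Area A = 6.80×10⁻⁴ m².
Net radiated power P_net = εσA(T⁴ − T₀⁴) = 0.826×5.670×10⁻⁸×6.80×10⁻⁴×(1209.05⁴ − 318.0⁴).
T⁴ − T₀⁴ = 2.13686×10¹² − 1.02261×10¹⁰ = 2.12663×10¹² K⁴, so P_net = 67.7 W.

Net loss ≈ 67.7 W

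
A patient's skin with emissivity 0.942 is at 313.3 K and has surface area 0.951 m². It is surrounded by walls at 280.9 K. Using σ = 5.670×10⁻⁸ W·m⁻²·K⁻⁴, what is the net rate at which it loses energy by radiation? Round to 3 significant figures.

Area A = 0.951 m².
Net radiated power P_net = εσA(T⁴ − T₀⁴) = 0.942×5.670×10⁻⁸×0.951×(313.3⁴ − 280.9⁴).
T⁴ − T₀⁴ = 9.63478×10⁹ − 6.22597×10⁹ = 3.40881×10⁹ K⁴, so P_net = 173 W.

Net loss ≈ 173 W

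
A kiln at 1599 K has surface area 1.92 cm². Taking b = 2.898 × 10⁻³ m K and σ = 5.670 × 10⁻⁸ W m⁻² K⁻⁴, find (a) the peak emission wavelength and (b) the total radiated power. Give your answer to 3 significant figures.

λ_max ≈ 1.81 μm; P ≈ 71.2 W

(a) λ_max = b/T = 2.898×10⁻³/1599 = 1.812×10⁻⁶ m = 1.81 μm.
Area A = 1.92 cm² = 1.92×10⁻⁴ m².
(b) P = σAT⁴ = 5.670×10⁻⁸×1.92×10⁻⁴×(1599)⁴ = 71.2 W.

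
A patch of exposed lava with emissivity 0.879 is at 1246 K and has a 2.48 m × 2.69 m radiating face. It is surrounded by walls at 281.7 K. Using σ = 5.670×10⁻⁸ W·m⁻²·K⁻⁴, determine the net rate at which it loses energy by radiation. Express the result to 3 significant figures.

Area A = 2.48 × 2.69 = 6.6712 m².
Net radiated power P_net = εσA(T⁴ − T₀⁴) = 0.879×5.670×10⁻⁸×6.6712×(1246⁴ − 281.7⁴).
T⁴ − T₀⁴ = 2.41031×10¹² − 6.29720×10⁹ = 2.40401×10¹² K⁴, so P_net = 7.99×10⁵ W.

Net loss ≈ 7.99×10⁵ W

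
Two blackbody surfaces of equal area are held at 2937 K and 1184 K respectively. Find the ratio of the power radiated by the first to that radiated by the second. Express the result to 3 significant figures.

P₁/P₂ ≈ 37.9

With equal areas, P₁/P₂ = (T₁/T₂)⁴ = (2937/1184)⁴ = 37.9.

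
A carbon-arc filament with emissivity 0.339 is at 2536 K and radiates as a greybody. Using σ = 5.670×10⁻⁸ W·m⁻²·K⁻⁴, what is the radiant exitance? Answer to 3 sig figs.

Stefan–Boltzmann: I = εσT⁴ = 0.339 × 5.670×10⁻⁸ × (2536)⁴ = 7.95×10⁵ W/m².

I ≈ 7.95×10⁵ W/m²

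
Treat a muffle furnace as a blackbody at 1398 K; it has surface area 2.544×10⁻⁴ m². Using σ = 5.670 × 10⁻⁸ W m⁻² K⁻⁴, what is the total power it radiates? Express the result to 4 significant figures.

Area A = 2.544×10⁻⁴ m².
P = σAT⁴ = 5.670×10⁻⁸ × 2.544×10⁻⁴ × (1398)⁴ = 55.10 W.

P ≈ 55.10 W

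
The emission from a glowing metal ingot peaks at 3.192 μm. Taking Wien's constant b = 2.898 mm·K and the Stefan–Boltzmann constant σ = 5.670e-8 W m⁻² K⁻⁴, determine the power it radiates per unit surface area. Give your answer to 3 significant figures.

Wien's law: T = b/λ_max = 2.898×10⁻³/3.192×10⁻⁶ = 907.895 K.
Then I = σT⁴ = 5.670×10⁻⁸×(907.895)⁴ = 3.85×10⁴ W/m².

I ≈ 3.85×10⁴ W/m²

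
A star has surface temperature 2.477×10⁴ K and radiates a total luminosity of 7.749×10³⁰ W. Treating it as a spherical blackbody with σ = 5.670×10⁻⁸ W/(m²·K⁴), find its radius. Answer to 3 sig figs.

L = 4πR²σT⁴ ⇒ R = √(L/(4πσT⁴)).
σT⁴ = 2.13446×10¹⁰ W/m², so R = √(7.749×10³⁰/(4π×2.13446×10¹⁰)) = 5.37×10⁹ m.

R ≈ 5.37×10⁹ m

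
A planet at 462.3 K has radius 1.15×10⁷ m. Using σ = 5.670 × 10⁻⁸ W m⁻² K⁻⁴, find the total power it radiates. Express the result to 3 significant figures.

Surface area A = 4πR² = 4π(1.15×10⁷ m)² = 1.66190×10¹⁵ m².
P = σAT⁴ = 5.670×10⁻⁸ × 1.66190×10¹⁵ × (462.3)⁴ = 4.30×10¹⁸ W.

P ≈ 4.30×10¹⁸ W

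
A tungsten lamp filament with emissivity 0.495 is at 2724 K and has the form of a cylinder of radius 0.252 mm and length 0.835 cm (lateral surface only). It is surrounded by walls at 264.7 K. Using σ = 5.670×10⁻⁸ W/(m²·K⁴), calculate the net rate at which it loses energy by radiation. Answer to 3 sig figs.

Lateral area A = 2πrL = 2π×2.52×10⁻⁴×8.35×10⁻³ = 1.32211×10⁻⁵ m².
Net radiated power P_net = εσA(T⁴ − T₀⁴) = 0.495×5.670×10⁻⁸×1.32211×10⁻⁵×(2724⁴ − 264.7⁴).
T⁴ − T₀⁴ = 5.50590×10¹³ − 4.90926×10⁹ = 5.50541×10¹³ K⁴, so P_net = 20.4 W.

Net loss ≈ 20.4 W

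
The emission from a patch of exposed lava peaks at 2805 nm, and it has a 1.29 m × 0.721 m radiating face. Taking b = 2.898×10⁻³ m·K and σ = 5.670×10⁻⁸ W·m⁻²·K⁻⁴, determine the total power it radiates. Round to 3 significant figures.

P ≈ 6.01×10⁴ W

Wien's law: T = b/λ_max = 2.898×10⁻³/2.805×10⁻⁶ = 1033.16 K.
Area A = 1.29 × 0.721 = 0.93009 m².
Then P = σAT⁴ = 5.670×10⁻⁸×0.93009×(1033.16)⁴ = 6.01×10⁴ W.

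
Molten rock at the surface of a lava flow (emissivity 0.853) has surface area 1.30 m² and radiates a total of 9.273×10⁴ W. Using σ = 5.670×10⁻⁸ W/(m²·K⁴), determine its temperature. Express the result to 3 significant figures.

T ≈ 1.10×10³ K

Area A = 1.30 m².
P = εσAT⁴ ⇒ T = (P/(εσA))^(1/4) = (9.273×10⁴/(0.853×5.670×10⁻⁸×1.30))^(1/4) = 1.10×10³ K.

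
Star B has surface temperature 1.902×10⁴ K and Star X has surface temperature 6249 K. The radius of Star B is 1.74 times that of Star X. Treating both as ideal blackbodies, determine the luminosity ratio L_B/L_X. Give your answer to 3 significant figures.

L_B/L_X ≈ 260

L ∝ R²T⁴, so L_B/L_X = (R_B/R_X)²(T_B/T_X)⁴ = (1.74)² × (1.902×10⁴/6249)⁴ = 3.0276 × 85.8223 = 260.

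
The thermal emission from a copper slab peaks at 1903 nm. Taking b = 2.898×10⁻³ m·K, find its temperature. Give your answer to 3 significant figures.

T ≈ 1.52×10³ K

Wien's law gives T = b/λ_max = (2.898×10⁻³ m·K)/(1.903×10⁻⁶ m) = 1.52×10³ K.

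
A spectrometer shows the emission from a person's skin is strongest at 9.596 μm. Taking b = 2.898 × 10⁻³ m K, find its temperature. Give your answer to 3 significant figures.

T ≈ 302 K

Wien's law gives T = b/λ_max = (2.898×10⁻³ m·K)/(9.596×10⁻⁶ m) = 302 K.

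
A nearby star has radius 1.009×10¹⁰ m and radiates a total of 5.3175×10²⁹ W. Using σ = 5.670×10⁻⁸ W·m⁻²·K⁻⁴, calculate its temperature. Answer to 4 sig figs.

T ≈ 9253 K

Surface area A = 4πR² = 4π(1.009×10¹⁰ m)² = 1.27936×10²¹ m².
P = σAT⁴ ⇒ T = (P/(σA))^(1/4) = (5.3175×10²⁹/(5.670×10⁻⁸×1.27936×10²¹))^(1/4) = 9253 K.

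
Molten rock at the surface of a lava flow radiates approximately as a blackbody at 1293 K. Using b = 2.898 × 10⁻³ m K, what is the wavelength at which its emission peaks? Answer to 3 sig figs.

Wien's displacement law: λ_max = b/T = (2.898×10⁻³ m·K)/(1293 K) = 2.241×10⁻⁶ m.
That is 2.24×10³ nm, in the infrared range.

λ_max ≈ 2.24×10³ nm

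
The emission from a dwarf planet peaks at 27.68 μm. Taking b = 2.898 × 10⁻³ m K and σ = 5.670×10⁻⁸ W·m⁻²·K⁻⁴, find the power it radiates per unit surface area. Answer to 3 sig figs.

I ≈ 6.81 W/m²

Wien's law: T = b/λ_max = 2.898×10⁻³/2.768×10⁻⁵ = 104.697 K.
Then I = σT⁴ = 5.670×10⁻⁸×(104.697)⁴ = 6.81 W/m².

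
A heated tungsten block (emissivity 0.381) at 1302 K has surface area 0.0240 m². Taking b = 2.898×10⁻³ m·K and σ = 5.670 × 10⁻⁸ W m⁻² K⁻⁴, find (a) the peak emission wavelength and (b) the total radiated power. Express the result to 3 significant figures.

(a) λ_max = b/T = 2.898×10⁻³/1302 = 2.226×10⁻⁶ m = 2.23 μm.
Area A = 0.0240 m².
(b) P = εσAT⁴ = 0.381×5.670×10⁻⁸×0.0240×(1302)⁴ = 1.49×10³ W.

λ_max ≈ 2.23 μm; P ≈ 1.49×10³ W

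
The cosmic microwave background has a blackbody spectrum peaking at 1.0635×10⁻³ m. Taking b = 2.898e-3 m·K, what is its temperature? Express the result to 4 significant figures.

Wien's law gives T = b/λ_max = (2.898×10⁻³ m·K)/(1.0635×10⁻³ m) = 2.725 K.

T ≈ 2.725 K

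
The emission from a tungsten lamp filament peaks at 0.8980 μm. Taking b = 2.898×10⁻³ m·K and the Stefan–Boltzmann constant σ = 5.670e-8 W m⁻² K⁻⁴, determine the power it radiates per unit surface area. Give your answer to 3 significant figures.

Wien's law: T = b/λ_max = 2.898×10⁻³/8.980×10⁻⁷ = 3227.17 K.
Then I = σT⁴ = 5.670×10⁻⁸×(3227.17)⁴ = 6.15×10⁶ W/m².

I ≈ 6.15×10⁶ W/m²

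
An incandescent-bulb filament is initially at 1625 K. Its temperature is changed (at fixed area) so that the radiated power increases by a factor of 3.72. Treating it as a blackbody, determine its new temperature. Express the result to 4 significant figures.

P ∝ T⁴, so T₂/T₁ = (P₂/P₁)^(1/4) = (3.72)^(1/4) = 1.38879.
T₂ = 1625 × 1.38879 = 2257 K.

T₂ ≈ 2257 K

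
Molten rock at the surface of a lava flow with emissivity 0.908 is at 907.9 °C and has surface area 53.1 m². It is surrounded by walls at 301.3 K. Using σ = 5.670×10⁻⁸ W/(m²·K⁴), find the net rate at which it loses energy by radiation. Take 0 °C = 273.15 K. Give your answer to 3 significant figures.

T = 907.9 °C + 273.15 = 1181.05 K.
Area A = 53.1 m².
Net radiated power P_net = εσA(T⁴ − T₀⁴) = 0.908×5.670×10⁻⁸×53.1×(1181.05⁴ − 301.3⁴).
T⁴ − T₀⁴ = 1.94569×10¹² − 8.24132×10⁹ = 1.93745×10¹² K⁴, so P_net = 5.30×10⁶ W.

Net loss ≈ 5.30×10⁶ W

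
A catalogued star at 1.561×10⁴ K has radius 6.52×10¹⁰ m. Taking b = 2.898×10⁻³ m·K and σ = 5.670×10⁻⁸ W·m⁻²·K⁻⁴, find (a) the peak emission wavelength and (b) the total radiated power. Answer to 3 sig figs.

λ_max ≈ 186 nm; P ≈ 1.80×10³² W

(a) λ_max = b/T = 2.898×10⁻³/1.561×10⁴ = 1.857×10⁻⁷ m = 186 nm.
Surface area A = 4πR² = 4π(6.52×10¹⁰ m)² = 5.34201×10²² m².
(b) P = σAT⁴ = 5.670×10⁻⁸×5.34201×10²²×(1.561×10⁴)⁴ = 1.80×10³² W.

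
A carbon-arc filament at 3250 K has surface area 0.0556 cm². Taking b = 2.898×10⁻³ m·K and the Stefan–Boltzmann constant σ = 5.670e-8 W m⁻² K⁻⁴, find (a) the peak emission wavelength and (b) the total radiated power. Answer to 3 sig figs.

(a) λ_max = b/T = 2.898×10⁻³/3250 = 8.917×10⁻⁷ m = 0.892 μm.
Area A = 0.0556 cm² = 5.56×10⁻⁶ m².
(b) P = σAT⁴ = 5.670×10⁻⁸×5.56×10⁻⁶×(3250)⁴ = 35.2 W.

λ_max ≈ 0.892 μm; P ≈ 35.2 W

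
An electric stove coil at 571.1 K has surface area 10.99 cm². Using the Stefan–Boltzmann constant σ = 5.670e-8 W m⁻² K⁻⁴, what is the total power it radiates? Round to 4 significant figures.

Area A = 10.99 cm² = 1.099×10⁻³ m².
P = σAT⁴ = 5.670×10⁻⁸ × 1.099×10⁻³ × (571.1)⁴ = 6.629 W.

P ≈ 6.629 W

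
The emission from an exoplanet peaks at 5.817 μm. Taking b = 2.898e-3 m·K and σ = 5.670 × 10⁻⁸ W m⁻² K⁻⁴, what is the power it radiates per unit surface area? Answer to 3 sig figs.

I ≈ 3.49×10³ W/m²

Wien's law: T = b/λ_max = 2.898×10⁻³/5.817×10⁻⁶ = 498.195 K.
Then I = σT⁴ = 5.670×10⁻⁸×(498.195)⁴ = 3.49×10³ W/m².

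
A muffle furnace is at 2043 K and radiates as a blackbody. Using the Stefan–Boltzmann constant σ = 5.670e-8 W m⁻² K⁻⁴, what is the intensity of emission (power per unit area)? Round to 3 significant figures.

I ≈ 9.88×10⁵ W/m²

Stefan–Boltzmann: I = σT⁴ = 5.670×10⁻⁸ × (2043)⁴ = 9.88×10⁵ W/m².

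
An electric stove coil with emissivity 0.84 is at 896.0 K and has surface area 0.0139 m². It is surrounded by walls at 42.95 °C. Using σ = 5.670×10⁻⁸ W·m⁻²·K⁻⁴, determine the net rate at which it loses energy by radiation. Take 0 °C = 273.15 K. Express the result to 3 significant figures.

Net loss ≈ 420 W

Surroundings: T = 42.95 °C + 273.15 = 316.10 K.
Area A = 0.0139 m².
Net radiated power P_net = εσA(T⁴ − T₀⁴) = 0.84×5.670×10⁻⁸×0.0139×(896.0⁴ − 316.10⁴).
T⁴ − T₀⁴ = 6.44514×10¹¹ − 9.98385×10⁹ = 6.34530×10¹¹ K⁴, so P_net = 420 W.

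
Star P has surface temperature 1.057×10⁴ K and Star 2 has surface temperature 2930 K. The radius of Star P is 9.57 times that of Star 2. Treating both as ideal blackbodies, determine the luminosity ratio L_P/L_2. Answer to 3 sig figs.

L ∝ R²T⁴, so L_P/L_2 = (R_P/R_2)²(T_P/T_2)⁴ = (9.57)² × (1.057×10⁴/2930)⁴ = 91.5849 × 169.367 = 1.55×10⁴.

L_P/L_2 ≈ 1.55×10⁴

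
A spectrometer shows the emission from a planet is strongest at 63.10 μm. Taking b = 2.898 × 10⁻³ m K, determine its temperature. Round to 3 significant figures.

T ≈ 45.9 K

Wien's law gives T = b/λ_max = (2.898×10⁻³ m·K)/(6.310×10⁻⁵ m) = 45.9 K.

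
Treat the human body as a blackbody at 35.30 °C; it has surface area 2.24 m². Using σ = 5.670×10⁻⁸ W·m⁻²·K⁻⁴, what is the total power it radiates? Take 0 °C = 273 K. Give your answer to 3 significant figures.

P ≈ 1.15×10³ W

T = 35.30 °C + 273 = 308.30 K.
Area A = 2.24 m².
P = σAT⁴ = 5.670×10⁻⁸ × 2.24 × (308.30)⁴ = 1.15×10³ W.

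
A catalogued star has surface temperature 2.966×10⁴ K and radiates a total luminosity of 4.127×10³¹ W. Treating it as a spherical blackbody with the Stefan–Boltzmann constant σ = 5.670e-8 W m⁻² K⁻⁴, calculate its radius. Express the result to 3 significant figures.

R ≈ 8.65×10⁹ m

L = 4πR²σT⁴ ⇒ R = √(L/(4πσT⁴)).
σT⁴ = 4.38801×10¹⁰ W/m², so R = √(4.127×10³¹/(4π×4.38801×10¹⁰)) = 8.65×10⁹ m.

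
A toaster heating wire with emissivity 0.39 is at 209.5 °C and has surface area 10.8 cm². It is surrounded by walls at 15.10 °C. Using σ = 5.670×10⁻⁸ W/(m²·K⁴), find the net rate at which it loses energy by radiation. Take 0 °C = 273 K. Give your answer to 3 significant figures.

T = 209.5 °C + 273 = 482.5 K.
Surroundings: T = 15.10 °C + 273 = 288.10 K.
Area A = 10.8 cm² = 1.08×10⁻³ m².
Net radiated power P_net = εσA(T⁴ − T₀⁴) = 0.39×5.670×10⁻⁸×1.08×10⁻³×(482.5⁴ − 288.10⁴).
T⁴ − T₀⁴ = 5.41988×10¹⁰ − 6.88927×10⁹ = 4.73095×10¹⁰ K⁴, so P_net = 1.13 W.

Net loss ≈ 1.13 W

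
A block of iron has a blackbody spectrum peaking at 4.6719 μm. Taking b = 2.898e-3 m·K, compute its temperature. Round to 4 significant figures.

T ≈ 620.3 K

Wien's law gives T = b/λ_max = (2.898×10⁻³ m·K)/(4.6719×10⁻⁶ m) = 620.3 K.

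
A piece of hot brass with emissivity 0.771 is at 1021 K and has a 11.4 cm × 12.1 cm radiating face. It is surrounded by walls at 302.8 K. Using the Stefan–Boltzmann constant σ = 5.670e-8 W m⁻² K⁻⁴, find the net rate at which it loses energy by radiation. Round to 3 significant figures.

Area A = 0.114 × 0.121 = 0.013794 m².
Net radiated power P_net = εσA(T⁴ − T₀⁴) = 0.771×5.670×10⁻⁸×0.013794×(1021⁴ − 302.8⁴).
T⁴ − T₀⁴ = 1.08668×10¹² − 8.40666×10⁹ = 1.07827×10¹² K⁴, so P_net = 650 W.

Net loss ≈ 650 W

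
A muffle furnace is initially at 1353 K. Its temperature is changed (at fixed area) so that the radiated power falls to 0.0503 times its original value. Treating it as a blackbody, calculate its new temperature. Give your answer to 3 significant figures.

T₂ ≈ 641 K

P ∝ T⁴, so T₂/T₁ = (P₂/P₁)^(1/4) = (0.0503)^(1/4) = 0.473579.
T₂ = 1353 × 0.473579 = 641 K.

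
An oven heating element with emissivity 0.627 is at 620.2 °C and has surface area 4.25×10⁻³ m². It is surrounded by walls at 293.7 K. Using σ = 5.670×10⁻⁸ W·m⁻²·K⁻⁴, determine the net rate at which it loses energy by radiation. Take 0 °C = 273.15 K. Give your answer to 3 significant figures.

Net loss ≈ 95.1 W

T = 620.2 °C + 273.15 = 893.35 K.
Area A = 4.25×10⁻³ m².
Net radiated power P_net = εσA(T⁴ − T₀⁴) = 0.627×5.670×10⁻⁸×4.25×10⁻³×(893.35⁴ − 293.7⁴).
T⁴ − T₀⁴ = 6.36922×10¹¹ − 7.44073×10⁹ = 6.29481×10¹¹ K⁴, so P_net = 95.1 W.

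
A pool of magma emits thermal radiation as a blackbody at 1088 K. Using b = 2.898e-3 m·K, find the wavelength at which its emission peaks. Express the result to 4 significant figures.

Wien's displacement law: λ_max = b/T = (2.898×10⁻³ m·K)/(1088 K) = 2.6636×10⁻⁶ m.
That is 2.664 μm, in the infrared range.

λ_max ≈ 2.664 μm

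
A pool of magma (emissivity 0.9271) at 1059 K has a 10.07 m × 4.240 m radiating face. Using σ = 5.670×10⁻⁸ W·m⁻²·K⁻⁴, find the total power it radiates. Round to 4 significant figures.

P ≈ 2.823×10⁶ W

Area A = 10.07 × 4.240 = 42.6968 m².
P = εσAT⁴ = 0.9271 × 5.670×10⁻⁸ × 42.6968 × (1059)⁴ = 2.823×10⁶ W.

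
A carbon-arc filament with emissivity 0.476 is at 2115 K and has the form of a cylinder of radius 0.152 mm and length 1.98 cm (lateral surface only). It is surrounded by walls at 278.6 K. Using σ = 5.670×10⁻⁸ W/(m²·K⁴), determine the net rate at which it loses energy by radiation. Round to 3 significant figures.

Lateral area A = 2πrL = 2π×1.52×10⁻⁴×0.0198 = 1.89099×10⁻⁵ m².
Net radiated power P_net = εσA(T⁴ − T₀⁴) = 0.476×5.670×10⁻⁸×1.89099×10⁻⁵×(2115⁴ − 278.6⁴).
T⁴ − T₀⁴ = 2.00097×10¹³ − 6.02455×10⁹ = 2.00037×10¹³ K⁴, so P_net = 10.2 W.

Net loss ≈ 10.2 W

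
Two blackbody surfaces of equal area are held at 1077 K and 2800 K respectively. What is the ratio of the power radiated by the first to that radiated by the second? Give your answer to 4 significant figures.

With equal areas, P₁/P₂ = (T₁/T₂)⁴ = (1077/2800)⁴ = 0.02189.

P₁/P₂ ≈ 0.02189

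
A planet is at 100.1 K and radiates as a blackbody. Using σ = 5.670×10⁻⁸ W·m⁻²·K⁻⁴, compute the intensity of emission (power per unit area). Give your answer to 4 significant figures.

Stefan–Boltzmann: I = σT⁴ = 5.670×10⁻⁸ × (100.1)⁴ = 5.693 W/m².

I ≈ 5.693 W/m²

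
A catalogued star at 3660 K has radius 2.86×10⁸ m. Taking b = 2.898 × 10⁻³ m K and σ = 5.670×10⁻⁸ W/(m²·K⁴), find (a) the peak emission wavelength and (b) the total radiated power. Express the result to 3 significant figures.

λ_max ≈ 0.792 μm; P ≈ 1.05×10²⁵ W

(a) λ_max = b/T = 2.898×10⁻³/3660 = 7.918×10⁻⁷ m = 0.792 μm.
Surface area A = 4πR² = 4π(2.86×10⁸ m)² = 1.02788×10¹⁸ m².
(b) P = σAT⁴ = 5.670×10⁻⁸×1.02788×10¹⁸×(3660)⁴ = 1.05×10²⁵ W.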